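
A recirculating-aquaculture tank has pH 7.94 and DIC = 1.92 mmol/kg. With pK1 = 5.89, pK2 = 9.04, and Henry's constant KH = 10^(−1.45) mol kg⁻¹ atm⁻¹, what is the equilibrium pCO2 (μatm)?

α₀ = 1 / (1 + K1/[H⁺] + K1K2/[H⁺]²) = 1 / (1 + 10^+2.05 + 10^+0.95)
   = 1 / (1 + 112.20 + 8.9125) = 1/122.11 = 0.008189
[CO2*] = α₀ × DIC = 0.008189 × 1.92 = 0.01572 mmol/kg = 15.72 μmol/kg
pCO2 = [CO2*]/KH = 1.572×10^-5 / 3.548×10^-2 = 443 μatm

pCO2 = 443 μatm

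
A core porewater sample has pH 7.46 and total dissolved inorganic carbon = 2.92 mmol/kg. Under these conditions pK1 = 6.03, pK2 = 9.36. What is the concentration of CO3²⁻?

[CO3²⁻] = 0.0350 mmol/kg

α₂ = 1 / (1 + [H⁺]/K2 + [H⁺]²/(K1K2)) = 1 / (1 + 10^+1.90 + 10^+0.47)
   = 1 / (1 + 79.433 + 2.9512) = 1/83.384 = 0.01199
[CO3²⁻] = α₂ × DIC = 0.01199 × 2.92 = 0.0350 mmol/kg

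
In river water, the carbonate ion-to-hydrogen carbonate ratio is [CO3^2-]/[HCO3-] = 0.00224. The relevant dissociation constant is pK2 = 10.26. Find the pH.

From K2 = [H⁺][CO3^2-]/[HCO3-]:  pH = pK2 + log₁₀([CO3^2-]/[HCO3-])
log₁₀(0.00224) = -2.650
pH = 10.26 + (-2.650) = 7.61

pH = 7.61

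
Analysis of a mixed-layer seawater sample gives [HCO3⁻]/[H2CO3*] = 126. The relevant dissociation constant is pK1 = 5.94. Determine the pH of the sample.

pH = 8.04

From K1 = [H⁺][HCO3⁻]/[H2CO3*]:  pH = pK1 + log₁₀([HCO3⁻]/[H2CO3*])
log₁₀(126) = +2.100
pH = 5.94 + (+2.100) = 8.04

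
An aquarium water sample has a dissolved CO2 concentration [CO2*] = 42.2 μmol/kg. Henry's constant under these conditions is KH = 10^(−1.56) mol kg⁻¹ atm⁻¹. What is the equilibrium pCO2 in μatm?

pCO2 = 1530 μatm

KH = 10^(−1.56) = 2.754×10^-2 mol kg⁻¹ atm⁻¹
pCO2 = [CO2*]/KH = 42.2×10^-6 / 2.754×10^-2 = 1.53×10^-3 atm = 1530 μatm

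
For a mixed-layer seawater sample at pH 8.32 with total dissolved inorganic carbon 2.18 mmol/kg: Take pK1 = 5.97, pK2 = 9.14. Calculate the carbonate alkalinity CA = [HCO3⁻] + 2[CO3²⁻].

CA = 2.46 mmol/kg

CA = [HCO3⁻] + 2[CO3²⁻] = (α₁ + 2α₂)·DIC
At pH 8.32: [H⁺]/K1 = 10^-2.35 = 0.0044668, K2/[H⁺] = 10^-0.82 = 0.15136
α₁ = 1/(1 + 0.0044668 + 0.15136) = 1/1.1558 = 0.8652; α₂ = α₁·K2/[H⁺] = 0.1310
α₁ + 2α₂ = 1.1271
CA = 1.1271 × 2.18 = 2.46 mmol/kg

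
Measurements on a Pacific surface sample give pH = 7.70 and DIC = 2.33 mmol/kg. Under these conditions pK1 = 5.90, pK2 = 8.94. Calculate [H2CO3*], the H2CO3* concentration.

[CO2*] = 0.0344 mmol/kg

α₀ = 1 / (1 + K1/[H⁺] + K1K2/[H⁺]²) = 1 / (1 + 10^+1.80 + 10^+0.56)
   = 1 / (1 + 63.096 + 3.6308) = 1/67.727 = 0.01477
[CO2*] = α₀ × DIC = 0.01477 × 2.33 = 0.0344 mmol/kg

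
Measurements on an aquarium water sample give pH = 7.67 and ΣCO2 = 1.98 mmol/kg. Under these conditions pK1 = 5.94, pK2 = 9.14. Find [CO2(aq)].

[CO2*] = 0.0350 mmol/kg

α₀ = 1 / (1 + K1/[H⁺] + K1K2/[H⁺]²) = 1 / (1 + 10^+1.73 + 10^+0.26)
   = 1 / (1 + 53.703 + 1.8197) = 1/56.523 = 0.01769
[CO2*] = α₀ × DIC = 0.01769 × 1.98 = 0.0350 mmol/kg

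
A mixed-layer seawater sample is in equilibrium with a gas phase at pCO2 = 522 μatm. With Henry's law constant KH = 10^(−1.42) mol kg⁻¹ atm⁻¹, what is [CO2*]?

KH = 10^(−1.42) = 3.802×10^-2 mol kg⁻¹ atm⁻¹
[CO2*] = KH · pCO2 = 3.802×10^-2 × 522×10^-6 atm = 1.98×10^-5 mol/kg

[CO2*] = 19.8 μmol/kg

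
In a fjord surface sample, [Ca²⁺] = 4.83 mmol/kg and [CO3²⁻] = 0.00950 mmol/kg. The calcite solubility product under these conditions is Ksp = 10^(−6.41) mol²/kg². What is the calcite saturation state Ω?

Ω = 0.118

Ksp = 10^(−6.41) = 3.890×10^-7
Ω = [Ca²⁺][CO3²⁻]/Ksp = (4.83×10^-3)(0.00950×10^-3) / 3.890×10^-7 = 0.118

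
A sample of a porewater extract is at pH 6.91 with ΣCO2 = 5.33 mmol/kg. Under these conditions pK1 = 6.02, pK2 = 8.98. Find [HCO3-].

α₁ = 1 / (1 + [H⁺]/K1 + K2/[H⁺]) = 1 / (1 + 10^-0.89 + 10^-2.07)
   = 1 / (1 + 0.12882 + 0.0085114) = 1/1.1373 = 0.8792
[HCO3⁻] = α₁ × DIC = 0.8792 × 5.33 = 4.69 mmol/kg

[HCO3⁻] = 4.69 mmol/kg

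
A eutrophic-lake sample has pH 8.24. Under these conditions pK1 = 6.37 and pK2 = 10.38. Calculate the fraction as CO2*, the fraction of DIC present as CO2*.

α₀ = 1 / (1 + K1/[H⁺] + K1K2/[H⁺]²) = 1 / (1 + 10^+1.87 + 10^-0.27)
   = 1 / (1 + 74.131 + 0.53703) = 1/75.668 = 0.01322

α₀ = 0.0132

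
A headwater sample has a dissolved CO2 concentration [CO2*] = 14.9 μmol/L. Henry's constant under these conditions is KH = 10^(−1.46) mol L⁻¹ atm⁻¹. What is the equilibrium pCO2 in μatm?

KH = 10^(−1.46) = 3.467×10^-2 mol L⁻¹ atm⁻¹
pCO2 = [CO2*]/KH = 14.9×10^-6 / 3.467×10^-2 = 4.30×10^-4 atm = 430 μatm

pCO2 = 430 μatm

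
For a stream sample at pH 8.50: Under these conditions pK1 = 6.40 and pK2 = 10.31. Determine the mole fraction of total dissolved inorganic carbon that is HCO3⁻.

α₁ = 1 / (1 + [H⁺]/K1 + K2/[H⁺]) = 1 / (1 + 10^-2.10 + 10^-1.81)
   = 1 / (1 + 0.0079433 + 0.015488) = 1/1.0234 = 0.9771

α₁ = 0.977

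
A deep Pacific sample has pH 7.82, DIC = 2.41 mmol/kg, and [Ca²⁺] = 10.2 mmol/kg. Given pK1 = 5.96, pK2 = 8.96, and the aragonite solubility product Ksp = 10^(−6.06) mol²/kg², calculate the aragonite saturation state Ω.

α₂ = 1 / (1 + [H⁺]/K2 + [H⁺]²/(K1K2)) = 1 / (1 + 10^+1.14 + 10^-0.72)
   = 1 / (1 + 13.804 + 0.19055) = 1/14.994 = 0.06669
[CO3²⁻] = α₂ × DIC = 0.06669 × 2.41 = 0.1607 mmol/kg
Ksp = 10^(−6.06) = 8.710×10^-7
Ω = [Ca²⁺][CO3²⁻]/Ksp = (10.2×10^-3)(1.607×10^-4) / 8.710×10^-7 = 1.88

Ω = 1.88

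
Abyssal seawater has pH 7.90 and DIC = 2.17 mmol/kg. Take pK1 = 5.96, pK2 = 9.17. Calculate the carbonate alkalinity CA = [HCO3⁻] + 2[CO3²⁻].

CA = 2.26 mmol/kg

CA = [HCO3⁻] + 2[CO3²⁻] = (α₁ + 2α₂)·DIC
At pH 7.90: [H⁺]/K1 = 10^-1.94 = 0.011482, K2/[H⁺] = 10^-1.27 = 0.053703
α₁ = 1/(1 + 0.011482 + 0.053703) = 1/1.0652 = 0.9388; α₂ = α₁·K2/[H⁺] = 0.05042
α₁ + 2α₂ = 1.0396
CA = 1.0396 × 2.17 = 2.26 mmol/kg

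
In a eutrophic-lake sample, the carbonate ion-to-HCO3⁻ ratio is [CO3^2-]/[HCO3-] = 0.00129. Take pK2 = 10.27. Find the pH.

pH = 7.38

From K2 = [H⁺][CO3^2-]/[HCO3-]:  pH = pK2 + log₁₀([CO3^2-]/[HCO3-])
log₁₀(0.00129) = -2.889
pH = 10.27 + (-2.889) = 7.38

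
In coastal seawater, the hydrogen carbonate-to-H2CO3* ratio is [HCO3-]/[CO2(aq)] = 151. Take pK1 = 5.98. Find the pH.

pH = 8.16

From K1 = [H⁺][HCO3-]/[CO2(aq)]:  pH = pK1 + log₁₀([HCO3-]/[CO2(aq)])
log₁₀(151) = +2.179
pH = 5.98 + (+2.179) = 8.16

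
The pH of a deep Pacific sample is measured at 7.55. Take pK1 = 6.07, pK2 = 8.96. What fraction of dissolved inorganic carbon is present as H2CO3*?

α₀ = 0.0309

α₀ = 1 / (1 + K1/[H⁺] + K1K2/[H⁺]²) = 1 / (1 + 10^+1.48 + 10^+0.07)
   = 1 / (1 + 30.200 + 1.1749) = 1/32.374 = 0.03089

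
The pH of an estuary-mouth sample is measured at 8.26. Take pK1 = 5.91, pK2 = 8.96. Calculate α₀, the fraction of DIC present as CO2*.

α₀ = 0.00371

α₀ = 1 / (1 + K1/[H⁺] + K1K2/[H⁺]²) = 1 / (1 + 10^+2.35 + 10^+1.65)
   = 1 / (1 + 223.87 + 44.668) = 1/269.54 = 0.003710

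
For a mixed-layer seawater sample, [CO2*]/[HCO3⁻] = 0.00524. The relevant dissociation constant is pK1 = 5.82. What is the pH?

pH = 8.10

From K1 = [H⁺][HCO3⁻]/[CO2*]:  pH = pK1 − log₁₀([CO2*]/[HCO3⁻])
log₁₀(0.00524) = -2.281
pH = 5.82 − (-2.281) = 8.10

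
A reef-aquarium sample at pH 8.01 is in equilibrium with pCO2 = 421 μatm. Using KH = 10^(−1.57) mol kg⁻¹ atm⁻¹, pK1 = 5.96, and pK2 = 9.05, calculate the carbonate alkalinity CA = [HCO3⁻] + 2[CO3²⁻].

CA = 1.50 mmol/kg

[CO2*] = KH · pCO2 = 10^(−1.57) × 421×10^-6 = 1.133×10^-5 mol/kg
α₀ = 1/(1 + K1/[H⁺] + K1K2/[H⁺]²) = 1/(1 + 10^+2.05 + 10^+1.01) = 0.008101
DIC = [CO2*]/α₀ = 1.133×10^-5 / 0.008101 = 1.399 mmol/kg
CA = (α₁ + 2α₂)·DIC = (0.9090 + 2×0.08290) × 1.399 = 1.50 mmol/kg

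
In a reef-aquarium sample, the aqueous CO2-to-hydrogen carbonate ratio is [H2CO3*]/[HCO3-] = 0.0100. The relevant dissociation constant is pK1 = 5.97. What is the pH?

From K1 = [H⁺][HCO3-]/[H2CO3*]:  pH = pK1 − log₁₀([H2CO3*]/[HCO3-])
log₁₀(0.0100) = -2.000
pH = 5.97 − (-2.000) = 7.97

pH = 7.97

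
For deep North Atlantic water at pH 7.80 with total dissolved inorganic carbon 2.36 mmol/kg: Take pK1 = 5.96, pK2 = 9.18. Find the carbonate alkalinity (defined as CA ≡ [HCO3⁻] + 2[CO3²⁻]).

CA = 2.42 mmol/kg

CA = [HCO3⁻] + 2[CO3²⁻] = (α₁ + 2α₂)·DIC
At pH 7.80: [H⁺]/K1 = 10^-1.84 = 0.014454, K2/[H⁺] = 10^-1.38 = 0.041687
α₁ = 1/(1 + 0.014454 + 0.041687) = 1/1.0561 = 0.9468; α₂ = α₁·K2/[H⁺] = 0.03947
α₁ + 2α₂ = 1.0258
CA = 1.0258 × 2.36 = 2.42 mmol/kg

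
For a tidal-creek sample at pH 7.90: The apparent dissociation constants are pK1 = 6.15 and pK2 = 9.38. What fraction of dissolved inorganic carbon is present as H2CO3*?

α₀ = 0.0169

α₀ = 1 / (1 + K1/[H⁺] + K1K2/[H⁺]²) = 1 / (1 + 10^+1.75 + 10^+0.27)
   = 1 / (1 + 56.234 + 1.8621) = 1/59.096 = 0.01692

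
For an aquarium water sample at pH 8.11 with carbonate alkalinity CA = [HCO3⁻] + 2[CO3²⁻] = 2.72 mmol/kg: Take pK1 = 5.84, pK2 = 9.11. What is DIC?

CA = [HCO3⁻] + 2[CO3²⁻] = (α₁ + 2α₂)·DIC
At pH 8.11: [H⁺]/K1 = 10^-2.27 = 0.0053703, K2/[H⁺] = 10^-1.00 = 0.10000
α₁ = 1/(1 + 0.0053703 + 0.10000) = 1/1.1054 = 0.9047; α₂ = α₁·K2/[H⁺] = 0.09047
α₁ + 2α₂ = 1.0856
DIC = CA / (α₁ + 2α₂) = 2.72 / 1.0856 = 2.51 mmol/kg

DIC = 2.51 mmol/kg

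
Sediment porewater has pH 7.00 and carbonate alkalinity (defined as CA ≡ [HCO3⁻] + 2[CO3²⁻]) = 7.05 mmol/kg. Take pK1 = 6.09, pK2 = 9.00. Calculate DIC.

CA = [HCO3⁻] + 2[CO3²⁻] = (α₁ + 2α₂)·DIC
At pH 7.00: [H⁺]/K1 = 10^-0.91 = 0.12303, K2/[H⁺] = 10^-2.00 = 0.010000
α₁ = 1/(1 + 0.12303 + 0.010000) = 1/1.1330 = 0.8826; α₂ = α₁·K2/[H⁺] = 0.008826
α₁ + 2α₂ = 0.9002
DIC = CA / (α₁ + 2α₂) = 7.05 / 0.9002 = 7.83 mmol/kg

DIC = 7.83 mmol/kg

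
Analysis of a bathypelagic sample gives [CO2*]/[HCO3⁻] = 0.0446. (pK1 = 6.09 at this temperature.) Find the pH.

pH = 7.44

From K1 = [H⁺][HCO3⁻]/[CO2*]:  pH = pK1 − log₁₀([CO2*]/[HCO3⁻])
log₁₀(0.0446) = -1.351
pH = 6.09 − (-1.351) = 7.44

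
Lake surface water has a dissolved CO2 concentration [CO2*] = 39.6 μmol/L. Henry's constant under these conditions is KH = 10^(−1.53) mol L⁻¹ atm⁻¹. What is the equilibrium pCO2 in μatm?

KH = 10^(−1.53) = 2.951×10^-2 mol L⁻¹ atm⁻¹
pCO2 = [CO2*]/KH = 39.6×10^-6 / 2.951×10^-2 = 1.34×10^-3 atm = 1340 μatm

pCO2 = 1340 μatm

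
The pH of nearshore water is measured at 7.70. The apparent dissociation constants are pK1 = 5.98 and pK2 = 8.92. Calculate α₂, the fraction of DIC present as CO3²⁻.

α₂ = 1 / (1 + [H⁺]/K2 + [H⁺]²/(K1K2)) = 1 / (1 + 10^+1.22 + 10^-0.50)
   = 1 / (1 + 16.596 + 0.31623) = 1/17.912 = 0.05583

α₂ = 0.0558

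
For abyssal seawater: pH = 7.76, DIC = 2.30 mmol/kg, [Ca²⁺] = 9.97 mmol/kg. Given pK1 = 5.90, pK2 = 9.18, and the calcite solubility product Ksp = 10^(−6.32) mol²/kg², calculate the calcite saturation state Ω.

Ω = 1.73

α₂ = 1 / (1 + [H⁺]/K2 + [H⁺]²/(K1K2)) = 1 / (1 + 10^+1.42 + 10^-0.44)
   = 1 / (1 + 26.303 + 0.36308) = 1/27.666 = 0.03615
[CO3²⁻] = α₂ × DIC = 0.03615 × 2.30 = 0.08314 mmol/kg
Ksp = 10^(−6.32) = 4.786×10^-7
Ω = [Ca²⁺][CO3²⁻]/Ksp = (9.97×10^-3)(8.314×10^-5) / 4.786×10^-7 = 1.73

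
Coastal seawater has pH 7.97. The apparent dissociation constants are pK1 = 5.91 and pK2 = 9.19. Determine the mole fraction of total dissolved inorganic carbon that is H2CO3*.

α₀ = 1 / (1 + K1/[H⁺] + K1K2/[H⁺]²) = 1 / (1 + 10^+2.06 + 10^+0.84)
   = 1 / (1 + 114.82 + 6.9183) = 1/122.73 = 0.008148

α₀ = 0.00815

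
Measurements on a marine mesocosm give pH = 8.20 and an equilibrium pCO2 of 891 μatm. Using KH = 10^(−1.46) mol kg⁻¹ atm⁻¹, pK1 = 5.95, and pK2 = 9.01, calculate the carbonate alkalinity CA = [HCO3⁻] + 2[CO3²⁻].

CA = 7.20 mmol/kg

[CO2*] = KH · pCO2 = 10^(−1.46) × 891×10^-6 = 3.089×10^-5 mol/kg
α₀ = 1/(1 + K1/[H⁺] + K1K2/[H⁺]²) = 1/(1 + 10^+2.25 + 10^+1.44) = 0.004846
DIC = [CO2*]/α₀ = 3.089×10^-5 / 0.004846 = 6.376 mmol/kg
CA = (α₁ + 2α₂)·DIC = (0.8617 + 2×0.1335) × 6.376 = 7.20 mmol/kg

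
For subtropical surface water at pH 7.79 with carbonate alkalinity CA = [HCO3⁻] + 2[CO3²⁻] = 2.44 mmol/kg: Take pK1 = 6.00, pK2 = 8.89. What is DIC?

CA = [HCO3⁻] + 2[CO3²⁻] = (α₁ + 2α₂)·DIC
At pH 7.79: [H⁺]/K1 = 10^-1.79 = 0.016218, K2/[H⁺] = 10^-1.10 = 0.079433
α₁ = 1/(1 + 0.016218 + 0.079433) = 1/1.0957 = 0.9127; α₂ = α₁·K2/[H⁺] = 0.07250
α₁ + 2α₂ = 1.0577
DIC = CA / (α₁ + 2α₂) = 2.44 / 1.0577 = 2.31 mmol/kg

DIC = 2.31 mmol/kg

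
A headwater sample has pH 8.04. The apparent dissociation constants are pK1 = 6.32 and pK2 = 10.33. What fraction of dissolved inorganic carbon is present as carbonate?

α₂ = 0.00501

α₂ = 1 / (1 + [H⁺]/K2 + [H⁺]²/(K1K2)) = 1 / (1 + 10^+2.29 + 10^+0.57)
   = 1 / (1 + 194.98 + 3.7154) = 1/199.70 = 0.005008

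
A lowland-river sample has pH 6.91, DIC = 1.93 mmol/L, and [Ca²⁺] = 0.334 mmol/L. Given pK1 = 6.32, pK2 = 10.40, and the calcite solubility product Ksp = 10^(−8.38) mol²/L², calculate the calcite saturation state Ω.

α₂ = 1 / (1 + [H⁺]/K2 + [H⁺]²/(K1K2)) = 1 / (1 + 10^+3.49 + 10^+2.90)
   = 1 / (1 + 3090.3 + 794.33) = 1/3885.6 = 0.0002574
[CO3²⁻] = α₂ × DIC = 0.0002574 × 1.93 = 0.0004967 mmol/L = 0.4967 μmol/L
Ksp = 10^(−8.38) = 4.169×10^-9
Ω = [Ca²⁺][CO3²⁻]/Ksp = (0.334×10^-3)(4.967×10^-7) / 4.169×10^-9 = 0.0398

Ω = 0.0398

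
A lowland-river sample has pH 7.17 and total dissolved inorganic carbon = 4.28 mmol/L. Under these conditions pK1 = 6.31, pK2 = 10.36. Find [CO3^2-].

α₂ = 1 / (1 + [H⁺]/K2 + [H⁺]²/(K1K2)) = 1 / (1 + 10^+3.19 + 10^+2.33)
   = 1 / (1 + 1548.8 + 213.80) = 1/1763.6 = 0.0005670
[CO3²⁻] = α₂ × DIC = 0.0005670 × 4.28 = 0.00243 mmol/L = 2.43 μmol/L

[CO3²⁻] = 2.43 μmol/L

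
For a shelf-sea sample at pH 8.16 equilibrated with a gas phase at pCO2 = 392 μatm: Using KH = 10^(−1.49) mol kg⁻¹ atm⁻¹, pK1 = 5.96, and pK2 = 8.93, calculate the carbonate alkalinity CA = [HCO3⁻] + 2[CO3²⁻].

[CO2*] = KH · pCO2 = 10^(−1.49) × 392×10^-6 = 1.268×10^-5 mol/kg
α₀ = 1/(1 + K1/[H⁺] + K1K2/[H⁺]²) = 1/(1 + 10^+2.20 + 10^+1.43) = 0.005365
DIC = [CO2*]/α₀ = 1.268×10^-5 / 0.005365 = 2.365 mmol/kg
CA = (α₁ + 2α₂)·DIC = (0.8502 + 2×0.1444) × 2.365 = 2.69 mmol/kg

CA = 2.69 mmol/kg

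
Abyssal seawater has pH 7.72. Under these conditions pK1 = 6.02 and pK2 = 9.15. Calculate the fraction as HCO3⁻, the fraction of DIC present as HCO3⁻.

α₁ = 0.946

α₁ = 1 / (1 + [H⁺]/K1 + K2/[H⁺]) = 1 / (1 + 10^-1.70 + 10^-1.43)
   = 1 / (1 + 0.019953 + 0.037154) = 1/1.0571 = 0.9460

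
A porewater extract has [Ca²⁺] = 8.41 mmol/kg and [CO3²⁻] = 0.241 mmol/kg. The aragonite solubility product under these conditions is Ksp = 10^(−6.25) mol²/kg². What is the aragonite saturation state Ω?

Ksp = 10^(−6.25) = 5.623×10^-7
Ω = [Ca²⁺][CO3²⁻]/Ksp = (8.41×10^-3)(0.241×10^-3) / 5.623×10^-7 = 3.60

Ω = 3.60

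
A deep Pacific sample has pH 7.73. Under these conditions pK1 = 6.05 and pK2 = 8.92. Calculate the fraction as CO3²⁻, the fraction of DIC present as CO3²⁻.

α₂ = 1 / (1 + [H⁺]/K2 + [H⁺]²/(K1K2)) = 1 / (1 + 10^+1.19 + 10^-0.49)
   = 1 / (1 + 15.488 + 0.32359) = 1/16.812 = 0.05948

α₂ = 0.0595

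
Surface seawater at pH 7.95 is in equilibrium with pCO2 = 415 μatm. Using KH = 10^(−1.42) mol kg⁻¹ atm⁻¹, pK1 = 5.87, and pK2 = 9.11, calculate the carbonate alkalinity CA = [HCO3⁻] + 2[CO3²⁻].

[CO2*] = KH · pCO2 = 10^(−1.42) × 415×10^-6 = 1.578×10^-5 mol/kg
α₀ = 1/(1 + K1/[H⁺] + K1K2/[H⁺]²) = 1/(1 + 10^+2.08 + 10^+0.92) = 0.007719
DIC = [CO2*]/α₀ = 1.578×10^-5 / 0.007719 = 2.044 mmol/kg
CA = (α₁ + 2α₂)·DIC = (0.9281 + 2×0.06421) × 2.044 = 2.16 mmol/kg

CA = 2.16 mmol/kg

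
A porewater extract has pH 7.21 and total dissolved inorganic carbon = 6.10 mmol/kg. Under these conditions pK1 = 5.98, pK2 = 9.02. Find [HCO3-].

[HCO3⁻] = 5.68 mmol/kg

α₁ = 1 / (1 + [H⁺]/K1 + K2/[H⁺]) = 1 / (1 + 10^-1.23 + 10^-1.81)
   = 1 / (1 + 0.058884 + 0.015488) = 1/1.0744 = 0.9308
[HCO3⁻] = α₁ × DIC = 0.9308 × 6.10 = 5.68 mmol/kg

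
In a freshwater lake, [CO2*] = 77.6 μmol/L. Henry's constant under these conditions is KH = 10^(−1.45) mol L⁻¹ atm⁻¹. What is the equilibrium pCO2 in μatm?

KH = 10^(−1.45) = 3.548×10^-2 mol L⁻¹ atm⁻¹
pCO2 = [CO2*]/KH = 77.6×10^-6 / 3.548×10^-2 = 2.19×10^-3 atm = 2190 μatm

pCO2 = 2190 μatm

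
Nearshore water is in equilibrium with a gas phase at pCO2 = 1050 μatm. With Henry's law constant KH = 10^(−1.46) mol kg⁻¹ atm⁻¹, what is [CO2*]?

KH = 10^(−1.46) = 3.467×10^-2 mol kg⁻¹ atm⁻¹
[CO2*] = KH · pCO2 = 3.467×10^-2 × 1050×10^-6 atm = 3.64×10^-5 mol/kg

[CO2*] = 36.4 μmol/kg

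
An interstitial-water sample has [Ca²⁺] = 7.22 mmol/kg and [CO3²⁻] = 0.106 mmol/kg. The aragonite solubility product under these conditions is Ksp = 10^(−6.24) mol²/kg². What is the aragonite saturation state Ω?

Ω = 1.33

Ksp = 10^(−6.24) = 5.754×10^-7
Ω = [Ca²⁺][CO3²⁻]/Ksp = (7.22×10^-3)(0.106×10^-3) / 5.754×10^-7 = 1.33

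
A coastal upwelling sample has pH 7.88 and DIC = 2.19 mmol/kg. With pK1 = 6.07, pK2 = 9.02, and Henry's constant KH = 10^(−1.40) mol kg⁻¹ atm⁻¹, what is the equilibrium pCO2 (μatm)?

α₀ = 1 / (1 + K1/[H⁺] + K1K2/[H⁺]²) = 1 / (1 + 10^+1.81 + 10^+0.67)
   = 1 / (1 + 64.565 + 4.6774) = 1/70.243 = 0.01424
[CO2*] = α₀ × DIC = 0.01424 × 2.19 = 0.03118 mmol/kg
pCO2 = [CO2*]/KH = 3.118×10^-5 / 3.981×10^-2 = 783 μatm

pCO2 = 783 μatm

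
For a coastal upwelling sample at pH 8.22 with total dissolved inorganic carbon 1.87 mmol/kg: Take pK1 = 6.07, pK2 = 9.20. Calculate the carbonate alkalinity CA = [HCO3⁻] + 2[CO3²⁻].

CA = [HCO3⁻] + 2[CO3²⁻] = (α₁ + 2α₂)·DIC
At pH 8.22: [H⁺]/K1 = 10^-2.15 = 0.0070795, K2/[H⁺] = 10^-0.98 = 0.10471
α₁ = 1/(1 + 0.0070795 + 0.10471) = 1/1.1118 = 0.8994; α₂ = α₁·K2/[H⁺] = 0.09418
α₁ + 2α₂ = 1.0878
CA = 1.0878 × 1.87 = 2.03 mmol/kg

CA = 2.03 mmol/kg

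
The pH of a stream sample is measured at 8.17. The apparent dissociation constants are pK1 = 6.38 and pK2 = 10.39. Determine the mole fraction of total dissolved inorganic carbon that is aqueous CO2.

α₀ = 0.0159

α₀ = 1 / (1 + K1/[H⁺] + K1K2/[H⁺]²) = 1 / (1 + 10^+1.79 + 10^-0.43)
   = 1 / (1 + 61.660 + 0.37154) = 1/63.031 = 0.01587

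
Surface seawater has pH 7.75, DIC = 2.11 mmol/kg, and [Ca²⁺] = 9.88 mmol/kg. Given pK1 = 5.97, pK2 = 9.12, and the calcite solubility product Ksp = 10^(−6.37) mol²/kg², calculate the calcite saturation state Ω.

α₂ = 1 / (1 + [H⁺]/K2 + [H⁺]²/(K1K2)) = 1 / (1 + 10^+1.37 + 10^-0.41)
   = 1 / (1 + 23.442 + 0.38905) = 1/24.831 = 0.04027
[CO3²⁻] = α₂ × DIC = 0.04027 × 2.11 = 0.08497 mmol/kg
Ksp = 10^(−6.37) = 4.266×10^-7
Ω = [Ca²⁺][CO3²⁻]/Ksp = (9.88×10^-3)(8.497×10^-5) / 4.266×10^-7 = 1.97

Ω = 1.97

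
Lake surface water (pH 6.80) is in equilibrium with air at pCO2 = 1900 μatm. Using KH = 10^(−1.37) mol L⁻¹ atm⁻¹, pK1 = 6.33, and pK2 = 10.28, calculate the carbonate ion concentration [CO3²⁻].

[CO3²⁻] = 0.0792 μmol/L

[CO2*] = KH · pCO2 = 10^(−1.37) × 1900×10^-6 = 8.105×10^-5 mol/L
α₀ = 1/(1 + K1/[H⁺] + K1K2/[H⁺]²) = 1/(1 + 10^+0.47 + 10^-3.01) = 0.2530
DIC = [CO2*]/α₀ = 8.105×10^-5 / 0.2530 = 0.3203 mmol/L
[CO3²⁻] = α₂·DIC; α₂ = 0.0002473, so [CO3²⁻] = 0.0002473 × 0.3203 = 7.92×10^-5 mmol/L = 0.0792 μmol/L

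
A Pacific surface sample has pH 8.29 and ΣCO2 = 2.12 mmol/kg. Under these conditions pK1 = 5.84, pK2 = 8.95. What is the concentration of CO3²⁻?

α₂ = 1 / (1 + [H⁺]/K2 + [H⁺]²/(K1K2)) = 1 / (1 + 10^+0.66 + 10^-1.79)
   = 1 / (1 + 4.5709 + 0.016218) = 1/5.5871 = 0.1790
[CO3²⁻] = α₂ × DIC = 0.1790 × 2.12 = 0.379 mmol/kg

[CO3²⁻] = 0.379 mmol/kg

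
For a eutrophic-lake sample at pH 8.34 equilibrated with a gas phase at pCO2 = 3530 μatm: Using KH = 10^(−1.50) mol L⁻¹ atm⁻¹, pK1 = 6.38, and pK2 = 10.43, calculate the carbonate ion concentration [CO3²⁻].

[CO2*] = KH · pCO2 = 10^(−1.50) × 3530×10^-6 = 1.116×10^-4 mol/L
α₀ = 1/(1 + K1/[H⁺] + K1K2/[H⁺]²) = 1/(1 + 10^+1.96 + 10^-0.13) = 0.01076
DIC = [CO2*]/α₀ = 1.116×10^-4 / 0.01076 = 10.38 mmol/L
[CO3²⁻] = α₂·DIC; α₂ = 0.007976, so [CO3²⁻] = 0.007976 × 10.38 = 0.0828 mmol/L

[CO3²⁻] = 0.0828 mmol/L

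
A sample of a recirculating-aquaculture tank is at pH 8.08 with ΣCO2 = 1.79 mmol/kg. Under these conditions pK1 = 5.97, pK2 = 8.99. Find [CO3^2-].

α₂ = 1 / (1 + [H⁺]/K2 + [H⁺]²/(K1K2)) = 1 / (1 + 10^+0.91 + 10^-1.20)
   = 1 / (1 + 8.1283 + 0.063096) = 1/9.1914 = 0.1088
[CO3²⁻] = α₂ × DIC = 0.1088 × 1.79 = 0.195 mmol/kg

[CO3²⁻] = 0.195 mmol/kg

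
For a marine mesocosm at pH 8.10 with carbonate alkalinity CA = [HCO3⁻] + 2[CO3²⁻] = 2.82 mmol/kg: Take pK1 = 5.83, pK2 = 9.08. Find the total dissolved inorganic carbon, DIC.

CA = [HCO3⁻] + 2[CO3²⁻] = (α₁ + 2α₂)·DIC
At pH 8.10: [H⁺]/K1 = 10^-2.27 = 0.0053703, K2/[H⁺] = 10^-0.98 = 0.10471
α₁ = 1/(1 + 0.0053703 + 0.10471) = 1/1.1101 = 0.9008; α₂ = α₁·K2/[H⁺] = 0.09433
α₁ + 2α₂ = 1.0895
DIC = CA / (α₁ + 2α₂) = 2.82 / 1.0895 = 2.59 mmol/kg

DIC = 2.59 mmol/kg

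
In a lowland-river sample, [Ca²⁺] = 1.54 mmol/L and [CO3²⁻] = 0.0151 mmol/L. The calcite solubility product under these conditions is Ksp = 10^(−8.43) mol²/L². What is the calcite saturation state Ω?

Ksp = 10^(−8.43) = 3.715×10^-9
Ω = [Ca²⁺][CO3²⁻]/Ksp = (1.54×10^-3)(0.0151×10^-3) / 3.715×10^-9 = 6.26

Ω = 6.26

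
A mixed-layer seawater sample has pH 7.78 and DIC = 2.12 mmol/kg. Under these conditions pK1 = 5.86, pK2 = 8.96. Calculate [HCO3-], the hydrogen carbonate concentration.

[HCO3⁻] = 1.97 mmol/kg

α₁ = 1 / (1 + [H⁺]/K1 + K2/[H⁺]) = 1 / (1 + 10^-1.92 + 10^-1.18)
   = 1 / (1 + 0.012023 + 0.066069) = 1/1.0781 = 0.9276
[HCO3⁻] = α₁ × DIC = 0.9276 × 2.12 = 1.97 mmol/kg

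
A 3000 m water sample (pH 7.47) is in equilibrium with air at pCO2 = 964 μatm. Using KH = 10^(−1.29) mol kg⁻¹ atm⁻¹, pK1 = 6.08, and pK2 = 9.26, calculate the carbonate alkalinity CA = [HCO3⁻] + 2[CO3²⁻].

[CO2*] = KH · pCO2 = 10^(−1.29) × 964×10^-6 = 4.944×10^-5 mol/kg
α₀ = 1/(1 + K1/[H⁺] + K1K2/[H⁺]²) = 1/(1 + 10^+1.39 + 10^-0.40) = 0.03854
DIC = [CO2*]/α₀ = 4.944×10^-5 / 0.03854 = 1.283 mmol/kg
CA = (α₁ + 2α₂)·DIC = (0.9461 + 2×0.01534) × 1.283 = 1.25 mmol/kg

CA = 1.25 mmol/kg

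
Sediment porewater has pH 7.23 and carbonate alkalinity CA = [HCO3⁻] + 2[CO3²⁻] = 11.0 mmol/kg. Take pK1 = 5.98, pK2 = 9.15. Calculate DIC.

CA = [HCO3⁻] + 2[CO3²⁻] = (α₁ + 2α₂)·DIC
At pH 7.23: [H⁺]/K1 = 10^-1.25 = 0.056234, K2/[H⁺] = 10^-1.92 = 0.012023
α₁ = 1/(1 + 0.056234 + 0.012023) = 1/1.0683 = 0.9361; α₂ = α₁·K2/[H⁺] = 0.01125
α₁ + 2α₂ = 0.9586
DIC = CA / (α₁ + 2α₂) = 11.0 / 0.9586 = 11.5 mmol/kg

DIC = 11.5 mmol/kg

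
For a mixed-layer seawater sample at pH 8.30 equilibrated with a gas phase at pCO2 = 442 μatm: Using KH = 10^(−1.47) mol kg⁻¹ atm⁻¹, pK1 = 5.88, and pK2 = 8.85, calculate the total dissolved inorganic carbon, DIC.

DIC = 5.06 mmol/kg

[CO2*] = KH · pCO2 = 10^(−1.47) × 442×10^-6 = 1.498×10^-5 mol/kg
α₀ = 1/(1 + K1/[H⁺] + K1K2/[H⁺]²) = 1/(1 + 10^+2.42 + 10^+1.87) = 0.002957
DIC = [CO2*]/α₀ = 1.498×10^-5 / 0.002957 = 5.06 mmol/kg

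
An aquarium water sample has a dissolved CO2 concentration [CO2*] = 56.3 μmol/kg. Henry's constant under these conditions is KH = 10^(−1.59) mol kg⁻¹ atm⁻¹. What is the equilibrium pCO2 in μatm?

KH = 10^(−1.59) = 2.570×10^-2 mol kg⁻¹ atm⁻¹
pCO2 = [CO2*]/KH = 56.3×10^-6 / 2.570×10^-2 = 2.19×10^-3 atm = 2190 μatm

pCO2 = 2190 μatm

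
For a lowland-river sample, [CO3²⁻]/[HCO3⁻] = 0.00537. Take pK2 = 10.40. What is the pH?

pH = 8.13

From K2 = [H⁺][CO3²⁻]/[HCO3⁻]:  pH = pK2 + log₁₀([CO3²⁻]/[HCO3⁻])
log₁₀(0.00537) = -2.270
pH = 10.40 + (-2.270) = 8.13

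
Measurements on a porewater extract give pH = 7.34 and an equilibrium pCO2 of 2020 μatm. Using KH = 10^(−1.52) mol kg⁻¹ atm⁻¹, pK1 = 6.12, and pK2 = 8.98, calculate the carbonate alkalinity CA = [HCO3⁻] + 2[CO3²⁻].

CA = 1.06 mmol/kg

[CO2*] = KH · pCO2 = 10^(−1.52) × 2020×10^-6 = 6.100×10^-5 mol/kg
α₀ = 1/(1 + K1/[H⁺] + K1K2/[H⁺]²) = 1/(1 + 10^+1.22 + 10^-0.42) = 0.05563
DIC = [CO2*]/α₀ = 6.100×10^-5 / 0.05563 = 1.097 mmol/kg
CA = (α₁ + 2α₂)·DIC = (0.9232 + 2×0.02115) × 1.097 = 1.06 mmol/kg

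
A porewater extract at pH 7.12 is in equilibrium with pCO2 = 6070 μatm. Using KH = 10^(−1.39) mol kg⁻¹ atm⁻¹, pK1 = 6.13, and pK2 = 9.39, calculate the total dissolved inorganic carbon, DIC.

DIC = 2.68 mmol/kg

[CO2*] = KH · pCO2 = 10^(−1.39) × 6070×10^-6 = 2.473×10^-4 mol/kg
α₀ = 1/(1 + K1/[H⁺] + K1K2/[H⁺]²) = 1/(1 + 10^+0.99 + 10^-1.28) = 0.09238
DIC = [CO2*]/α₀ = 2.473×10^-4 / 0.09238 = 2.68 mmol/kg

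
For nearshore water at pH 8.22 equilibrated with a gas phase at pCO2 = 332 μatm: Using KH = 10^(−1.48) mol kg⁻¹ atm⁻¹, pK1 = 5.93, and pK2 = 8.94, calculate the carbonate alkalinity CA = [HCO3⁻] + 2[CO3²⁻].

CA = 2.96 mmol/kg

[CO2*] = KH · pCO2 = 10^(−1.48) × 332×10^-6 = 1.099×10^-5 mol/kg
α₀ = 1/(1 + K1/[H⁺] + K1K2/[H⁺]²) = 1/(1 + 10^+2.29 + 10^+1.57) = 0.004289
DIC = [CO2*]/α₀ = 1.099×10^-5 / 0.004289 = 2.563 mmol/kg
CA = (α₁ + 2α₂)·DIC = (0.8363 + 2×0.1594) × 2.563 = 2.96 mmol/kg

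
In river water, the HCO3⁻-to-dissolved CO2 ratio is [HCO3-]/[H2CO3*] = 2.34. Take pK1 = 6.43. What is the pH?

pH = 6.80

From K1 = [H⁺][HCO3-]/[H2CO3*]:  pH = pK1 + log₁₀([HCO3-]/[H2CO3*])
log₁₀(2.34) = +0.369
pH = 6.43 + (+0.369) = 6.80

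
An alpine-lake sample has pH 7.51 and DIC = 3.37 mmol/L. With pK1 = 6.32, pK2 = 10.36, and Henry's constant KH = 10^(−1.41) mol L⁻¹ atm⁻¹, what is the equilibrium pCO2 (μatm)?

α₀ = 1 / (1 + K1/[H⁺] + K1K2/[H⁺]²) = 1 / (1 + 10^+1.19 + 10^-1.66)
   = 1 / (1 + 15.488 + 0.021878) = 1/16.510 = 0.06057
[CO2*] = α₀ × DIC = 0.06057 × 3.37 = 0.2041 mmol/L
pCO2 = [CO2*]/KH = 2.041×10^-4 / 3.890×10^-2 = 5250 μatm

pCO2 = 5250 μatm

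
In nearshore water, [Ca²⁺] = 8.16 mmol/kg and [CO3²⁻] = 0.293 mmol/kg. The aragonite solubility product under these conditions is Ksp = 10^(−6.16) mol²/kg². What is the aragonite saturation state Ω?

Ω = 3.46

Ksp = 10^(−6.16) = 6.918×10^-7
Ω = [Ca²⁺][CO3²⁻]/Ksp = (8.16×10^-3)(0.293×10^-3) / 6.918×10^-7 = 3.46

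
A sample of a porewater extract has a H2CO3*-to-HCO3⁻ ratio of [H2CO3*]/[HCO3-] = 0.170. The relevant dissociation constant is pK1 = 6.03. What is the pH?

From K1 = [H⁺][HCO3-]/[H2CO3*]:  pH = pK1 − log₁₀([H2CO3*]/[HCO3-])
log₁₀(0.170) = -0.770
pH = 6.03 − (-0.770) = 6.80

pH = 6.80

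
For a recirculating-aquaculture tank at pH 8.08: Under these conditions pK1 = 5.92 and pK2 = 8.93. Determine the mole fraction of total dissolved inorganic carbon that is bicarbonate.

α₁ = 0.871

α₁ = 1 / (1 + [H⁺]/K1 + K2/[H⁺]) = 1 / (1 + 10^-2.16 + 10^-0.85)
   = 1 / (1 + 0.0069183 + 0.14125) = 1/1.1482 = 0.8709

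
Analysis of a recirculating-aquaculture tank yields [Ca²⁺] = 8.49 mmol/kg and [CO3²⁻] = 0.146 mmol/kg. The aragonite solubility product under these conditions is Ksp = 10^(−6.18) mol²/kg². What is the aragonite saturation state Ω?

Ω = 1.88

Ksp = 10^(−6.18) = 6.607×10^-7
Ω = [Ca²⁺][CO3²⁻]/Ksp = (8.49×10^-3)(0.146×10^-3) / 6.607×10^-7 = 1.88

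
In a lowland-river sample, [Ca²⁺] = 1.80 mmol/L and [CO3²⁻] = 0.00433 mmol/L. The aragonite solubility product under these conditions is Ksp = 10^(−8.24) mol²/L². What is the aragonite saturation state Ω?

Ksp = 10^(−8.24) = 5.754×10^-9
Ω = [Ca²⁺][CO3²⁻]/Ksp = (1.80×10^-3)(0.00433×10^-3) / 5.754×10^-9 = 1.35

Ω = 1.35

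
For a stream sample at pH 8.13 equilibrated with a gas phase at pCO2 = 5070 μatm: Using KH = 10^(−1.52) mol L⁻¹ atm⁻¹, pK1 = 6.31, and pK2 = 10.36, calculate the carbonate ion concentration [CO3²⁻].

[CO2*] = KH · pCO2 = 10^(−1.52) × 5070×10^-6 = 1.531×10^-4 mol/L
α₀ = 1/(1 + K1/[H⁺] + K1K2/[H⁺]²) = 1/(1 + 10^+1.82 + 10^-0.41) = 0.01482
DIC = [CO2*]/α₀ = 1.531×10^-4 / 0.01482 = 10.33 mmol/L
[CO3²⁻] = α₂·DIC; α₂ = 0.005767, so [CO3²⁻] = 0.005767 × 10.33 = 0.0596 mmol/L

[CO3²⁻] = 0.0596 mmol/L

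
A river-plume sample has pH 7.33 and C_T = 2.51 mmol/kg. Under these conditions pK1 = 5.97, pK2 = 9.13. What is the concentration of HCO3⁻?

α₁ = 1 / (1 + [H⁺]/K1 + K2/[H⁺]) = 1 / (1 + 10^-1.36 + 10^-1.80)
   = 1 / (1 + 0.043652 + 0.015849) = 1/1.0595 = 0.9438
[HCO3⁻] = α₁ × DIC = 0.9438 × 2.51 = 2.37 mmol/kg

[HCO3⁻] = 2.37 mmol/kg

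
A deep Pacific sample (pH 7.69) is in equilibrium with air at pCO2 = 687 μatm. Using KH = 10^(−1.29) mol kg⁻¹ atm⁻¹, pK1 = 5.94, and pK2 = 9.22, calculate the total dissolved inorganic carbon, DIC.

DIC = 2.08 mmol/kg

[CO2*] = KH · pCO2 = 10^(−1.29) × 687×10^-6 = 3.523×10^-5 mol/kg
α₀ = 1/(1 + K1/[H⁺] + K1K2/[H⁺]²) = 1/(1 + 10^+1.75 + 10^+0.22) = 0.01698
DIC = [CO2*]/α₀ = 3.523×10^-5 / 0.01698 = 2.08 mmol/kg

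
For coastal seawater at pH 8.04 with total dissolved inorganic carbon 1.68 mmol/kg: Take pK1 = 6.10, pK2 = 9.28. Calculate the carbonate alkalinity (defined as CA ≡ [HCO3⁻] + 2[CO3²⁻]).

CA = 1.75 mmol/kg

CA = [HCO3⁻] + 2[CO3²⁻] = (α₁ + 2α₂)·DIC
At pH 8.04: [H⁺]/K1 = 10^-1.94 = 0.011482, K2/[H⁺] = 10^-1.24 = 0.057544
α₁ = 1/(1 + 0.011482 + 0.057544) = 1/1.0690 = 0.9354; α₂ = α₁·K2/[H⁺] = 0.05383
α₁ + 2α₂ = 1.0431
CA = 1.0431 × 1.68 = 1.75 mmol/kg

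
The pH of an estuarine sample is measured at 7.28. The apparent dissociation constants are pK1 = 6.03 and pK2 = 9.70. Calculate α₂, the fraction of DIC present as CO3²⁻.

α₂ = 1 / (1 + [H⁺]/K2 + [H⁺]²/(K1K2)) = 1 / (1 + 10^+2.42 + 10^+1.17)
   = 1 / (1 + 263.03 + 14.791) = 1/278.82 = 0.003587

α₂ = 0.00359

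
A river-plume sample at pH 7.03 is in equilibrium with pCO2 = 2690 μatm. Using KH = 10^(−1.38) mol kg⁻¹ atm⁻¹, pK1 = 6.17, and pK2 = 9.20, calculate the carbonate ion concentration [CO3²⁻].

[CO2*] = KH · pCO2 = 10^(−1.38) × 2690×10^-6 = 1.121×10^-4 mol/kg
α₀ = 1/(1 + K1/[H⁺] + K1K2/[H⁺]²) = 1/(1 + 10^+0.86 + 10^-1.31) = 0.1206
DIC = [CO2*]/α₀ = 1.121×10^-4 / 0.1206 = 0.9300 mmol/kg
[CO3²⁻] = α₂·DIC; α₂ = 0.005906, so [CO3²⁻] = 0.005906 × 0.9300 = 0.00549 mmol/kg = 5.49 μmol/kg

[CO3²⁻] = 5.49 μmol/kg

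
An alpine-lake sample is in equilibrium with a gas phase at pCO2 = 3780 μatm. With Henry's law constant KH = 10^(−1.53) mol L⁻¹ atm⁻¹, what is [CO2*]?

[CO2*] = 112 μmol/L

KH = 10^(−1.53) = 2.951×10^-2 mol L⁻¹ atm⁻¹
[CO2*] = KH · pCO2 = 2.951×10^-2 × 3780×10^-6 atm = 1.12×10^-4 mol/L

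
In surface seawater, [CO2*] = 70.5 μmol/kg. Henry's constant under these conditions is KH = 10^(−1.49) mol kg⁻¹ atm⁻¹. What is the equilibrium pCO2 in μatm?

KH = 10^(−1.49) = 3.236×10^-2 mol kg⁻¹ atm⁻¹
pCO2 = [CO2*]/KH = 70.5×10^-6 / 3.236×10^-2 = 2.18×10^-3 atm = 2180 μatm

pCO2 = 2180 μatm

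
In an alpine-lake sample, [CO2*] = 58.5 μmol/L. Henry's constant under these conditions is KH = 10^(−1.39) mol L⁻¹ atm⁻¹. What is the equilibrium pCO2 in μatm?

KH = 10^(−1.39) = 4.074×10^-2 mol L⁻¹ atm⁻¹
pCO2 = [CO2*]/KH = 58.5×10^-6 / 4.074×10^-2 = 1.44×10^-3 atm = 1440 μatm

pCO2 = 1440 μatm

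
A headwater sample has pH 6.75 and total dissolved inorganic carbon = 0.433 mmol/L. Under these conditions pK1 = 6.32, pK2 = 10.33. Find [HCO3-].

α₁ = 1 / (1 + [H⁺]/K1 + K2/[H⁺]) = 1 / (1 + 10^-0.43 + 10^-3.58)
   = 1 / (1 + 0.37154 + 0.00026303) = 1/1.3718 = 0.7290
[HCO3⁻] = α₁ × DIC = 0.7290 × 0.433 = 0.316 mmol/L

[HCO3⁻] = 0.316 mmol/L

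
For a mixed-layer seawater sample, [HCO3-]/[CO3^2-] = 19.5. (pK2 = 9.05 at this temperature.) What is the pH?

From K2 = [H⁺][CO3^2-]/[HCO3-]:  pH = pK2 − log₁₀([HCO3-]/[CO3^2-])
log₁₀(19.5) = +1.290
pH = 9.05 − (+1.290) = 7.76

pH = 7.76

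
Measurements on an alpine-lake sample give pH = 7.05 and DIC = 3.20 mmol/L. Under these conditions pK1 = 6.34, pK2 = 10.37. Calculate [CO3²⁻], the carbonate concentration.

[CO3²⁻] = 1.28 μmol/L

α₂ = 1 / (1 + [H⁺]/K2 + [H⁺]²/(K1K2)) = 1 / (1 + 10^+3.32 + 10^+2.61)
   = 1 / (1 + 2089.3 + 407.38) = 1/2497.7 = 0.0004004
[CO3²⁻] = α₂ × DIC = 0.0004004 × 3.20 = 0.00128 mmol/L = 1.28 μmol/L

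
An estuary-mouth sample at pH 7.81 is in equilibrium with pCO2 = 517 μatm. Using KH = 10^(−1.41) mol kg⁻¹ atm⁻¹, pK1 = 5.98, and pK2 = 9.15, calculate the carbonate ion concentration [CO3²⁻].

[CO2*] = KH · pCO2 = 10^(−1.41) × 517×10^-6 = 2.011×10^-5 mol/kg
α₀ = 1/(1 + K1/[H⁺] + K1K2/[H⁺]²) = 1/(1 + 10^+1.83 + 10^+0.49) = 0.01395
DIC = [CO2*]/α₀ = 2.011×10^-5 / 0.01395 = 1.442 mmol/kg
[CO3²⁻] = α₂·DIC; α₂ = 0.04310, so [CO3²⁻] = 0.04310 × 1.442 = 0.0622 mmol/kg

[CO3²⁻] = 0.0622 mmol/kg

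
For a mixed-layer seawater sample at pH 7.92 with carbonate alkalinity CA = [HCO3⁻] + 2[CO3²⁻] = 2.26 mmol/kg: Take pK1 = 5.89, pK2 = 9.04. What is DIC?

DIC = 2.13 mmol/kg

CA = [HCO3⁻] + 2[CO3²⁻] = (α₁ + 2α₂)·DIC
At pH 7.92: [H⁺]/K1 = 10^-2.03 = 0.0093325, K2/[H⁺] = 10^-1.12 = 0.075858
α₁ = 1/(1 + 0.0093325 + 0.075858) = 1/1.0852 = 0.9215; α₂ = α₁·K2/[H⁺] = 0.06990
α₁ + 2α₂ = 1.0613
DIC = CA / (α₁ + 2α₂) = 2.26 / 1.0613 = 2.13 mmol/kg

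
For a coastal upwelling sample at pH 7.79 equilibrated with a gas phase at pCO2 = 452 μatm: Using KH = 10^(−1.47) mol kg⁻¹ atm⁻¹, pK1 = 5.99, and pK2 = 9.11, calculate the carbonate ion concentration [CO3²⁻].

[CO3²⁻] = 0.0463 mmol/kg

[CO2*] = KH · pCO2 = 10^(−1.47) × 452×10^-6 = 1.532×10^-5 mol/kg
α₀ = 1/(1 + K1/[H⁺] + K1K2/[H⁺]²) = 1/(1 + 10^+1.80 + 10^+0.48) = 0.01490
DIC = [CO2*]/α₀ = 1.532×10^-5 / 0.01490 = 1.028 mmol/kg
[CO3²⁻] = α₂·DIC; α₂ = 0.04500, so [CO3²⁻] = 0.04500 × 1.028 = 0.0463 mmol/kg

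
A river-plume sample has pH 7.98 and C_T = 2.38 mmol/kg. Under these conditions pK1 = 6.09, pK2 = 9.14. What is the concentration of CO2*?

α₀ = 1 / (1 + K1/[H⁺] + K1K2/[H⁺]²) = 1 / (1 + 10^+1.89 + 10^+0.73)
   = 1 / (1 + 77.625 + 5.3703) = 1/83.995 = 0.01191
[CO2*] = α₀ × DIC = 0.01191 × 2.38 = 0.0283 mmol/kg

[CO2*] = 0.0283 mmol/kg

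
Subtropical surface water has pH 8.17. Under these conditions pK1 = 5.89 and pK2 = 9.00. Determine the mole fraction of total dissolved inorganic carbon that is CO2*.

α₀ = 0.00455

α₀ = 1 / (1 + K1/[H⁺] + K1K2/[H⁺]²) = 1 / (1 + 10^+2.28 + 10^+1.45)
   = 1 / (1 + 190.55 + 28.184) = 1/219.73 = 0.004551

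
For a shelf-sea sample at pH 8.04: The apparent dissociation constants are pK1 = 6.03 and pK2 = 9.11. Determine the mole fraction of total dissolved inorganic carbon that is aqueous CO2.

α₀ = 1 / (1 + K1/[H⁺] + K1K2/[H⁺]²) = 1 / (1 + 10^+2.01 + 10^+0.94)
   = 1 / (1 + 102.33 + 8.7096) = 1/112.04 = 0.008925

α₀ = 0.00893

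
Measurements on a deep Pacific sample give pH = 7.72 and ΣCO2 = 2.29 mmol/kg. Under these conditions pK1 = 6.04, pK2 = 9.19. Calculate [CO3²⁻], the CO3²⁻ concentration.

α₂ = 1 / (1 + [H⁺]/K2 + [H⁺]²/(K1K2)) = 1 / (1 + 10^+1.47 + 10^-0.21)
   = 1 / (1 + 29.512 + 0.61660) = 1/31.129 = 0.03212
[CO3²⁻] = α₂ × DIC = 0.03212 × 2.29 = 0.0736 mmol/kg

[CO3²⁻] = 0.0736 mmol/kg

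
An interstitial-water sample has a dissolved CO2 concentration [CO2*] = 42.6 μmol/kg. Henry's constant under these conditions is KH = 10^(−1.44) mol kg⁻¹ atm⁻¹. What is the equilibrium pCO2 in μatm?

pCO2 = 1170 μatm

KH = 10^(−1.44) = 3.631×10^-2 mol kg⁻¹ atm⁻¹
pCO2 = [CO2*]/KH = 42.6×10^-6 / 3.631×10^-2 = 1.17×10^-3 atm = 1170 μatm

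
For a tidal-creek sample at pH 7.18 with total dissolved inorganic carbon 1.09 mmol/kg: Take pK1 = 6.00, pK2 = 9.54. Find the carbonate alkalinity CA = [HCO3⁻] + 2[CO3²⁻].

CA = 1.03 mmol/kg

CA = [HCO3⁻] + 2[CO3²⁻] = (α₁ + 2α₂)·DIC
At pH 7.18: [H⁺]/K1 = 10^-1.18 = 0.066069, K2/[H⁺] = 10^-2.36 = 0.0043652
α₁ = 1/(1 + 0.066069 + 0.0043652) = 1/1.0704 = 0.9342; α₂ = α₁·K2/[H⁺] = 0.004078
α₁ + 2α₂ = 0.9424
CA = 0.9424 × 1.09 = 1.03 mmol/kg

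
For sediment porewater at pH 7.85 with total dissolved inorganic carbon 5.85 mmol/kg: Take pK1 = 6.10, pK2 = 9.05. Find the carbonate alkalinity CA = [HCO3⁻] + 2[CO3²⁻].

CA = [HCO3⁻] + 2[CO3²⁻] = (α₁ + 2α₂)·DIC
At pH 7.85: [H⁺]/K1 = 10^-1.75 = 0.017783, K2/[H⁺] = 10^-1.20 = 0.063096
α₁ = 1/(1 + 0.017783 + 0.063096) = 1/1.0809 = 0.9252; α₂ = α₁·K2/[H⁺] = 0.05837
α₁ + 2α₂ = 1.0419
CA = 1.0419 × 5.85 = 6.10 mmol/kg

CA = 6.10 mmol/kg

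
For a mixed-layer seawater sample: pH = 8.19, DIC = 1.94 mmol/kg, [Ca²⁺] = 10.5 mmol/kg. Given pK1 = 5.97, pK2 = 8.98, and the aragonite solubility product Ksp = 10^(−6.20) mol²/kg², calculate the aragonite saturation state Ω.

α₂ = 1 / (1 + [H⁺]/K2 + [H⁺]²/(K1K2)) = 1 / (1 + 10^+0.79 + 10^-1.43)
   = 1 / (1 + 6.1660 + 0.037154) = 1/7.2031 = 0.1388
[CO3²⁻] = α₂ × DIC = 0.1388 × 1.94 = 0.2693 mmol/kg
Ksp = 10^(−6.20) = 6.310×10^-7
Ω = [Ca²⁺][CO3²⁻]/Ksp = (10.5×10^-3)(2.693×10^-4) / 6.310×10^-7 = 4.48

Ω = 4.48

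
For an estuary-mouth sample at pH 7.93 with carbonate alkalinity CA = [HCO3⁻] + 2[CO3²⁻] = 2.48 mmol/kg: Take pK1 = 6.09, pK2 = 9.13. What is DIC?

DIC = 2.37 mmol/kg

CA = [HCO3⁻] + 2[CO3²⁻] = (α₁ + 2α₂)·DIC
At pH 7.93: [H⁺]/K1 = 10^-1.84 = 0.014454, K2/[H⁺] = 10^-1.20 = 0.063096
α₁ = 1/(1 + 0.014454 + 0.063096) = 1/1.0776 = 0.9280; α₂ = α₁·K2/[H⁺] = 0.05855
α₁ + 2α₂ = 1.0451
DIC = CA / (α₁ + 2α₂) = 2.48 / 1.0451 = 2.37 mmol/kg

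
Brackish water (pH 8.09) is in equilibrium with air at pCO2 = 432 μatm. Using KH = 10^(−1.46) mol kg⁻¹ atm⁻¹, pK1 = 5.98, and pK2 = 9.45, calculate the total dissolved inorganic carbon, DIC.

DIC = 2.03 mmol/kg

[CO2*] = KH · pCO2 = 10^(−1.46) × 432×10^-6 = 1.498×10^-5 mol/kg
α₀ = 1/(1 + K1/[H⁺] + K1K2/[H⁺]²) = 1/(1 + 10^+2.11 + 10^+0.75) = 0.007383
DIC = [CO2*]/α₀ = 1.498×10^-5 / 0.007383 = 2.03 mmol/kg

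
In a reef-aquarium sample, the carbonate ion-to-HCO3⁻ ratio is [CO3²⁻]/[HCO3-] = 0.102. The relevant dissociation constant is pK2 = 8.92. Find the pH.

pH = 7.93

From K2 = [H⁺][CO3²⁻]/[HCO3-]:  pH = pK2 + log₁₀([CO3²⁻]/[HCO3-])
log₁₀(0.102) = -0.991
pH = 8.92 + (-0.991) = 7.93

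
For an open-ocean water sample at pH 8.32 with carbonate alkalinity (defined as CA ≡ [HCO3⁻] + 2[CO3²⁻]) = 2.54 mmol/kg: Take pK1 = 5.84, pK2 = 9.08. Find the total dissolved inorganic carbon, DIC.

CA = [HCO3⁻] + 2[CO3²⁻] = (α₁ + 2α₂)·DIC
At pH 8.32: [H⁺]/K1 = 10^-2.48 = 0.0033113, K2/[H⁺] = 10^-0.76 = 0.17378
α₁ = 1/(1 + 0.0033113 + 0.17378) = 1/1.1771 = 0.8496; α₂ = α₁·K2/[H⁺] = 0.1476
α₁ + 2α₂ = 1.1448
DIC = CA / (α₁ + 2α₂) = 2.54 / 1.1448 = 2.22 mmol/kg

DIC = 2.22 mmol/kg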